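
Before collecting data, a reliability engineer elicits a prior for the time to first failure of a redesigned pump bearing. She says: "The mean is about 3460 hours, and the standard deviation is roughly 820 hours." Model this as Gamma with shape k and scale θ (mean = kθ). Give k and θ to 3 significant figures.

k ≈ 17.8, θ ≈ 194

For Gamma(k, scale θ): mean = kθ, variance = kθ², so CV = 1/√k.
CV = SD/mean = 820/3460 = 0.237, hence k = 1/CV² = 17.8.
Then θ = mean/k = 3460/17.8 = 194.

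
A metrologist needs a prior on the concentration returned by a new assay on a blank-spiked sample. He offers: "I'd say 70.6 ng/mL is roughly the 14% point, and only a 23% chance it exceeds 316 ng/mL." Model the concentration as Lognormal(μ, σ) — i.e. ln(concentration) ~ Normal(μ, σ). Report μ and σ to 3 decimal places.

If T ~ Lognormal(μ,σ) then ln T ~ Normal(μ,σ), so the p-quantile of ln T is μ + z_p·σ.
ln(70.6) = 4.257 and ln(316) = 5.756; z_{0.14} = -1.08, z_{0.77} = 0.7388.
σ = (5.756 − 4.257)/(0.7388 − (-1.08)) = 0.824.
μ = 4.257 − (-1.08)·0.824 = 5.147.

μ ≈ 5.147, σ ≈ 0.824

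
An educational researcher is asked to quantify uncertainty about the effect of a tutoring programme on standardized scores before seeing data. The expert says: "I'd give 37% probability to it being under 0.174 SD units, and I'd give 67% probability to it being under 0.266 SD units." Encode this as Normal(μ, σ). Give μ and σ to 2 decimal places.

μ = 0.21, σ = 0.12

The p-quantile of Normal(μ,σ) is μ + z_p·σ, with z_{0.37} = -0.3319 and z_{0.67} = 0.4399.
Eliminate σ: μ = (z₂·x₁ − z₁·x₂)/(z₂ − z₁) = (0.4399·0.174 − (-0.3319)·0.266)/0.7718 = 0.21.
Then σ = (x₂ − x₁)/(z₂ − z₁) = (0.266 − 0.174)/0.7718 = 0.12.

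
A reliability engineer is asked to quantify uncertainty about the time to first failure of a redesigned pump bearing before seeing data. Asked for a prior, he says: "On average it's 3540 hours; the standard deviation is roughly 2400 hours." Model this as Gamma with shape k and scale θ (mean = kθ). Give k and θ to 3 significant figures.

For Gamma(k, scale θ): mean = kθ, variance = kθ², so CV = 1/√k.
CV = SD/mean = 2400/3540 = 0.678, hence k = 1/CV² = 2.18.
Then θ = mean/k = 3540/2.18 = 1630.

k ≈ 2.18, θ ≈ 1630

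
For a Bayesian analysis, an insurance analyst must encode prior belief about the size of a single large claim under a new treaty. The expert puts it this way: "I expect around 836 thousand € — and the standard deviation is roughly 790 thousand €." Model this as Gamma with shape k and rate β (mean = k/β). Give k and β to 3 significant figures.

k ≈ 1.12, β ≈ 0.00134

For Gamma(k, rate β): mean = k/β, variance = k/β², so CV = 1/√k.
CV = SD/mean = 790/836 = 0.945, hence k = 1/CV² = 1.12.
Then β = k/mean = 1.12/836 = 0.00134.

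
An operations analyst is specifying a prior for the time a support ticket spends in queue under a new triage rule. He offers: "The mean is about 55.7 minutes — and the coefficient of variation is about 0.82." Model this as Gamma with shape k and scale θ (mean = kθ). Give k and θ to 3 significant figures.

k ≈ 1.49, θ ≈ 37.5

For Gamma(k, scale θ): mean = kθ, variance = kθ², so CV = 1/√k.
CV = 0.82, hence k = 1/CV² = 1.49.
Then θ = mean/k = 55.7/1.49 = 37.5.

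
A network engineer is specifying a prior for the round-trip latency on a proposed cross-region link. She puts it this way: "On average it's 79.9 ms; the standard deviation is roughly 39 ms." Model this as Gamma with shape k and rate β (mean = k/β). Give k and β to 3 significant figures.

k ≈ 4.2, β ≈ 0.0525

For Gamma(k, rate β): mean = k/β, variance = k/β², so CV = 1/√k.
CV = SD/mean = 39/79.9 = 0.4881, hence k = 1/CV² = 4.2.
Then β = k/mean = 4.2/79.9 = 0.0525.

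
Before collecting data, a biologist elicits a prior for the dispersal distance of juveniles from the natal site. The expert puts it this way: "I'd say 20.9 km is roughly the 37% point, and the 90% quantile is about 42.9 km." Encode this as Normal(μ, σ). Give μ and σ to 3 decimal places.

μ = 25.425, σ = 13.636

The p-quantile of Normal(μ,σ) is μ + z_p·σ, with z_{0.37} = -0.3319 and z_{0.9} = 1.282.
Eliminate σ: μ = (z₂·x₁ − z₁·x₂)/(z₂ − z₁) = (1.282·20.9 − (-0.3319)·42.9)/1.613 = 25.425.
Then σ = (x₂ − x₁)/(z₂ − z₁) = (42.9 − 20.9)/1.613 = 13.636.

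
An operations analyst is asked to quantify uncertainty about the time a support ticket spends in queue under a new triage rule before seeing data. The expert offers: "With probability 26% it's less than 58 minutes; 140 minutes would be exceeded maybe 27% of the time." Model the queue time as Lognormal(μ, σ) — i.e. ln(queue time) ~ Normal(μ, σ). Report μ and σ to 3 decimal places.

If T ~ Lognormal(μ,σ) then ln T ~ Normal(μ,σ), so the p-quantile of ln T is μ + z_p·σ.
ln(58) = 4.06 and ln(140) = 4.942; z_{0.26} = -0.6433, z_{0.73} = 0.6128.
σ = (4.942 − 4.06)/(0.6128 − (-0.6433)) = 0.702.
μ = 4.06 − (-0.6433)·0.702 = 4.512.

μ ≈ 4.512, σ ≈ 0.702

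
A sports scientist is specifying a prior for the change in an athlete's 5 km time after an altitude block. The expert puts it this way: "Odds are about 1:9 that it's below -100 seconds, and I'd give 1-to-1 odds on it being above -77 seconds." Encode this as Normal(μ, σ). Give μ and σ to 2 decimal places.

μ = -77.00, σ = 17.95

The p-quantile of Normal(μ,σ) is μ + z_p·σ, with z_{0.1} = -1.282 and z_{0.5} = 0.
Eliminate σ: μ = (z₂·x₁ − z₁·x₂)/(z₂ − z₁) = (0·-100 − (-1.282)·-77)/1.282 = -77.00.
Then σ = (x₂ − x₁)/(z₂ − z₁) = (-77 − -100)/1.282 = 17.95.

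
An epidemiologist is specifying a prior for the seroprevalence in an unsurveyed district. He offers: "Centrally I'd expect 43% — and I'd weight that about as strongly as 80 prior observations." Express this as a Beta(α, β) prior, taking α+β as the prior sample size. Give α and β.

α = 34.4, β = 45.6

Under the effective-sample-size interpretation, Beta(α, β) has prior mean α/(α+β) and prior sample size α+β.
So α+β = 80 and α/(α+β) = 0.43, giving α = 0.43·80 = 34.4 and β = 80 − 34.4 = 45.6.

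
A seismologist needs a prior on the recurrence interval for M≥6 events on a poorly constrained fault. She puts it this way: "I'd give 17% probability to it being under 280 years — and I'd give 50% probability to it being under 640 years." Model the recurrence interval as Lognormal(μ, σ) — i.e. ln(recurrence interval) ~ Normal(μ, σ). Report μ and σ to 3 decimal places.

μ ≈ 6.461, σ ≈ 0.866

If T ~ Lognormal(μ,σ) then ln T ~ Normal(μ,σ), so the p-quantile of ln T is μ + z_p·σ.
ln(280) = 5.635 and ln(640) = 6.461; z_{0.17} = -0.9542, z_{0.5} = 0.
σ = (6.461 − 5.635)/(0 − (-0.9542)) = 0.866.
μ = 5.635 − (-0.9542)·0.866 = 6.461.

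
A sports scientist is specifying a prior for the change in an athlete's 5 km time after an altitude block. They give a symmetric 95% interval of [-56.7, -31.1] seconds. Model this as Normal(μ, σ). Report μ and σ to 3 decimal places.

μ = -43.900, σ = 6.531

A symmetric 95% interval runs μ ± z·σ with z = 1.96.
Half-width = 12.8, so σ = 12.8/1.96 = 6.531.
μ is the interval midpoint, -43.900.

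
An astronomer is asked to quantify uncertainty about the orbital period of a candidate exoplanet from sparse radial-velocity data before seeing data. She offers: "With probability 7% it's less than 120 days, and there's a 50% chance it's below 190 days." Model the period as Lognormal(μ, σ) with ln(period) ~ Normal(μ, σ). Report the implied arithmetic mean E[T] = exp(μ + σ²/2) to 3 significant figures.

If T ~ Lognormal(μ,σ) then ln T ~ Normal(μ,σ), so the p-quantile of ln T is μ + z_p·σ.
ln(120) = 4.787 and ln(190) = 5.247; z_{0.07} = -1.476, z_{0.5} = 0.
σ = (5.247 − 4.787)/(0 − (-1.476)) = 0.311.
μ = 4.787 − (-1.476)·0.311 = 5.247.
E[T] = exp(μ + σ²/2) = exp(5.247 + 0.0485) = 199 days.

E[T] ≈ 199 days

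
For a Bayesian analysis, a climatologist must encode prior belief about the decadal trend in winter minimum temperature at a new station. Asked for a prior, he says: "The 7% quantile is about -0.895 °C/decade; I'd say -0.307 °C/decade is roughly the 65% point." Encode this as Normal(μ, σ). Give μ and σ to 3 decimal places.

μ = -0.429, σ = 0.316

For Normal(μ,σ), the p-quantile is μ + z_p·σ. Here z_{0.07} = -1.476, z_{0.65} = 0.3853.
So -0.895 = μ − 1.476σ and -0.307 = μ + 0.3853σ.
Subtracting: σ = (-0.307 − -0.895)/(0.3853 − (-1.476)) = 0.316.
Then μ = -0.895 − (-1.476)·0.316 = -0.429.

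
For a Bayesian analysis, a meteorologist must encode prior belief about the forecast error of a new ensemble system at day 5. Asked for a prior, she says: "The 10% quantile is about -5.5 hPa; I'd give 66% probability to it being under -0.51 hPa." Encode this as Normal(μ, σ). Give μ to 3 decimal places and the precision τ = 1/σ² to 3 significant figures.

The p-quantile of Normal(μ,σ) is μ + z_p·σ, with z_{0.1} = -1.282 and z_{0.66} = 0.4125.
Eliminate σ: μ = (z₂·x₁ − z₁·x₂)/(z₂ − z₁) = (0.4125·-5.5 − (-1.282)·-0.51)/1.694 = -1.725.
Then σ = (x₂ − x₁)/(z₂ − z₁) = (-0.51 − -5.5)/1.694 = 2.946.
Precision τ = 1/σ² = 1/2.946² = 0.115.

μ = -1.725, τ = 0.115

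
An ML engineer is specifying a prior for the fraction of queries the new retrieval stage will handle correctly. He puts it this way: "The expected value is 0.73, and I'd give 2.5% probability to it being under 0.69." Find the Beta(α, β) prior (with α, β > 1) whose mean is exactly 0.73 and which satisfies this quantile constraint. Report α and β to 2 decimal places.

α ≈ 360.05, β ≈ 133.17

With mean 0.73 fixed, write α = 0.73s, β = 0.27s where s = α+β.
Need P(θ < 0.69) = 0.025 under Beta(0.73s, 0.27s). Normal approximation: (q−m)/√(m(1−m)/s) ≈ z_{0.025} = -1.96, so s ≈ 0.73·0.27·(-1.96)²/(0.69−0.73)² = 473.2.
At s = 473.2: P(θ<0.69) ≈ 0.027. Adjusting to match 0.025 gives s ≈ 493.22.
So α = 0.73·493.22 ≈ 360.05, β = 0.27·493.22 ≈ 133.17.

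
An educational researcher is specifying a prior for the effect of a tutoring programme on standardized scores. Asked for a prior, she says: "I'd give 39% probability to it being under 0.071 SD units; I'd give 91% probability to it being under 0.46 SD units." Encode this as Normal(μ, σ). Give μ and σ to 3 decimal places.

μ = 0.138, σ = 0.240

For Normal(μ,σ), the p-quantile is μ + z_p·σ. Here z_{0.39} = -0.2793, z_{0.91} = 1.341.
So 0.071 = μ − 0.2793σ and 0.46 = μ + 1.341σ.
Subtracting: σ = (0.46 − 0.071)/(1.341 − (-0.2793)) = 0.240.
Then μ = 0.071 − (-0.2793)·0.240 = 0.138.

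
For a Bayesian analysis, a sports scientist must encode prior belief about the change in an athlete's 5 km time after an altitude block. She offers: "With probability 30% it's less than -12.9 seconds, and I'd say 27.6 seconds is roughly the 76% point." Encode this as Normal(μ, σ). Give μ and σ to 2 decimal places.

μ = 4.36, σ = 32.91

For Normal(μ,σ), the p-quantile is μ + z_p·σ. Here z_{0.3} = -0.5244, z_{0.76} = 0.7063.
So -12.9 = μ − 0.5244σ and 27.6 = μ + 0.7063σ.
Subtracting: σ = (27.6 − -12.9)/(0.7063 − (-0.5244)) = 32.91.
Then μ = -12.9 − (-0.5244)·32.91 = 4.36.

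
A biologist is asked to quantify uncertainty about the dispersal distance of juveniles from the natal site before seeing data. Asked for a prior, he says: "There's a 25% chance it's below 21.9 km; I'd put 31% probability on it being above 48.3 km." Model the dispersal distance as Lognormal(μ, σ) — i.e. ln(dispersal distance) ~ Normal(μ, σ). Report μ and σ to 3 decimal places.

If T ~ Lognormal(μ,σ) then ln T ~ Normal(μ,σ), so the p-quantile of ln T is μ + z_p·σ.
ln(21.9) = 3.086 and ln(48.3) = 3.877; z_{0.25} = -0.6745, z_{0.69} = 0.4959.
σ = (3.877 − 3.086)/(0.4959 − (-0.6745)) = 0.676.
μ = 3.086 − (-0.6745)·0.676 = 3.542.

μ ≈ 3.542, σ ≈ 0.676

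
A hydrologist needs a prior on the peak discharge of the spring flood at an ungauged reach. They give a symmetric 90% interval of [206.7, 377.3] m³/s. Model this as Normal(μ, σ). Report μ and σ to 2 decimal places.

A symmetric 90% interval runs μ ± z·σ with z = 1.645.
Half-width = 85.3, so σ = 85.3/1.645 = 51.86.
μ is the interval midpoint, 292.00.

μ = 292.00, σ = 51.86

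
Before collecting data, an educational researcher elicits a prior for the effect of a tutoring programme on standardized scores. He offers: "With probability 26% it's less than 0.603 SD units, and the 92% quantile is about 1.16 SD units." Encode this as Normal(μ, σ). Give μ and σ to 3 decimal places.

μ = 0.778, σ = 0.272

The p-quantile of Normal(μ,σ) is μ + z_p·σ, with z_{0.26} = -0.6433 and z_{0.92} = 1.405.
Eliminate σ: μ = (z₂·x₁ − z₁·x₂)/(z₂ − z₁) = (1.405·0.603 − (-0.6433)·1.16)/2.048 = 0.778.
Then σ = (x₂ − x₁)/(z₂ − z₁) = (1.16 − 0.603)/2.048 = 0.272.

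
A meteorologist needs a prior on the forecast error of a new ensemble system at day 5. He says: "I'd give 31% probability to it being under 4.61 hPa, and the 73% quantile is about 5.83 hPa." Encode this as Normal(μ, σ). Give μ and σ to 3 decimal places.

μ = 5.156, σ = 1.100

The p-quantile of Normal(μ,σ) is μ + z_p·σ, with z_{0.31} = -0.4959 and z_{0.73} = 0.6128.
Eliminate σ: μ = (z₂·x₁ − z₁·x₂)/(z₂ − z₁) = (0.6128·4.61 − (-0.4959)·5.83)/1.109 = 5.156.
Then σ = (x₂ − x₁)/(z₂ − z₁) = (5.83 − 4.61)/1.109 = 1.100.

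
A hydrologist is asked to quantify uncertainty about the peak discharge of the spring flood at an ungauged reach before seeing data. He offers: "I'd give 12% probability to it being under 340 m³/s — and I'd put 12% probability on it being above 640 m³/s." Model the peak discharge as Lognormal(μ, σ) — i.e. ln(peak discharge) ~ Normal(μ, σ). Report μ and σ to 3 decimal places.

μ ≈ 6.145, σ ≈ 0.269

If T ~ Lognormal(μ,σ) then ln T ~ Normal(μ,σ), so the p-quantile of ln T is μ + z_p·σ.
ln(340) = 5.829 and ln(640) = 6.461; z_{0.12} = -1.175, z_{0.88} = 1.175.
σ = (6.461 − 5.829)/(1.175 − (-1.175)) = 0.269.
μ = 5.829 − (-1.175)·0.269 = 6.145.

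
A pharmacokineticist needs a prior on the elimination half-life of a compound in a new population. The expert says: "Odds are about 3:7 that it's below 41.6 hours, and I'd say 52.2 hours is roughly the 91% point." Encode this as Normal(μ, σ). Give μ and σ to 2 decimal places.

The p-quantile of Normal(μ,σ) is μ + z_p·σ, with z_{0.3} = -0.5244 and z_{0.91} = 1.341.
Eliminate σ: μ = (z₂·x₁ − z₁·x₂)/(z₂ − z₁) = (1.341·41.6 − (-0.5244)·52.2)/1.865 = 44.58.
Then σ = (x₂ − x₁)/(z₂ − z₁) = (52.2 − 41.6)/1.865 = 5.68.

μ = 44.58, σ = 5.68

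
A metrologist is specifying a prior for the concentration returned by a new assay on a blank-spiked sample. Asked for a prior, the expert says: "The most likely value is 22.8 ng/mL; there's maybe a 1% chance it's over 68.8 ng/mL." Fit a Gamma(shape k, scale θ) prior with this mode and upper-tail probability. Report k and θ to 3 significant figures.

k ≈ 4.69, θ ≈ 6.19

Gamma(k,θ) with k>1 has mode (k−1)θ, so θ = 22.8/(k−1).
Need P(X < 68.8) = 0.99 with θ tied to k this way. Start at k = 2, θ = 22.8: P(X<68.8) ≈ 0.803.
Too low — raise k to concentrate. Iterating converges to k ≈ 4.69.
Then θ = 22.8/(4.69−1) ≈ 6.19.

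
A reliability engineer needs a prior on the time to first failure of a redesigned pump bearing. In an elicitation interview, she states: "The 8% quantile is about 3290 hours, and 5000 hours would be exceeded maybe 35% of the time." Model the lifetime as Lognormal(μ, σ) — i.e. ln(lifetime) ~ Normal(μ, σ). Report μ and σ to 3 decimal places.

μ ≈ 8.427, σ ≈ 0.234

If T ~ Lognormal(μ,σ) then ln T ~ Normal(μ,σ), so the p-quantile of ln T is μ + z_p·σ.
ln(3290) = 8.099 and ln(5000) = 8.517; z_{0.08} = -1.405, z_{0.65} = 0.3853.
σ = (8.517 − 8.099)/(0.3853 − (-1.405)) = 0.234.
μ = 8.099 − (-1.405)·0.234 = 8.427.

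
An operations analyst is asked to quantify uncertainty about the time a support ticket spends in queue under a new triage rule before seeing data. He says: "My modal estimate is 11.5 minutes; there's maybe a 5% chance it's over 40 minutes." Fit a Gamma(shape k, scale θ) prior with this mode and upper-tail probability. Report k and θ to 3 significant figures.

Gamma(k,θ) with k>1 has mode (k−1)θ, so θ = 11.5/(k−1).
Need P(X < 40) = 0.95 with θ tied to k this way. Start at k = 2, θ = 11.5: P(X<40) ≈ 0.862.
Too low — raise k to concentrate. Iterating converges to k ≈ 2.66.
Then θ = 11.5/(2.66−1) ≈ 6.91.

k ≈ 2.66, θ ≈ 6.91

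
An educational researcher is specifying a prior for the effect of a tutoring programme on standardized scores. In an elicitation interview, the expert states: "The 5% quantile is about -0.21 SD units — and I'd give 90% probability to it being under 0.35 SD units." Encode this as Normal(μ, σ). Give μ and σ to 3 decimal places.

For Normal(μ,σ), the p-quantile is μ + z_p·σ. Here z_{0.05} = -1.645, z_{0.9} = 1.282.
So -0.21 = μ − 1.645σ and 0.35 = μ + 1.282σ.
Subtracting: σ = (0.35 − -0.21)/(1.282 − (-1.645)) = 0.191.
Then μ = -0.21 − (-1.645)·0.191 = 0.105.

μ = 0.105, σ = 0.191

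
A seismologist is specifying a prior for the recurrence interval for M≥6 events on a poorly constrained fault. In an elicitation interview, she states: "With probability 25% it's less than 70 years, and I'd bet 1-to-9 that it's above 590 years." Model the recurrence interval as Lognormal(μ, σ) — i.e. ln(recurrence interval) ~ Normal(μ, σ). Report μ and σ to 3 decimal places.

μ ≈ 4.984, σ ≈ 1.090

If T ~ Lognormal(μ,σ) then ln T ~ Normal(μ,σ), so the p-quantile of ln T is μ + z_p·σ.
ln(70) = 4.248 and ln(590) = 6.38; z_{0.25} = -0.6745, z_{0.9} = 1.282.
σ = (6.38 − 4.248)/(1.282 − (-0.6745)) = 1.090.
μ = 4.248 − (-0.6745)·1.090 = 4.984.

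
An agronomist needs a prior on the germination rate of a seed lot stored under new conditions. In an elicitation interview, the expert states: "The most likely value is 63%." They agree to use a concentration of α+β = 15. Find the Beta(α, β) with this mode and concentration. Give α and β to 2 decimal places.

α = 9.19, β = 5.81

For α,β > 1 the Beta mode is (α−1)/(α+β−2). With α+β = 15, the mode is (α−1)/13.
Set (α−1)/13 = 0.63 → α = 1 + 0.63·13 = 9.19.
β = 15 − α = 5.81.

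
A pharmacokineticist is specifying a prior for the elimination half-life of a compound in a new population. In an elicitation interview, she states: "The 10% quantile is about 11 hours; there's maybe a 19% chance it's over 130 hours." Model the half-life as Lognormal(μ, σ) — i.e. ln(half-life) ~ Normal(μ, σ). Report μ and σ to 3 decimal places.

If T ~ Lognormal(μ,σ) then ln T ~ Normal(μ,σ), so the p-quantile of ln T is μ + z_p·σ.
ln(11) = 2.398 and ln(130) = 4.868; z_{0.1} = -1.282, z_{0.81} = 0.8779.
σ = (4.868 − 2.398)/(0.8779 − (-1.282)) = 1.144.
μ = 2.398 − (-1.282)·1.144 = 3.864.

μ ≈ 3.864, σ ≈ 1.144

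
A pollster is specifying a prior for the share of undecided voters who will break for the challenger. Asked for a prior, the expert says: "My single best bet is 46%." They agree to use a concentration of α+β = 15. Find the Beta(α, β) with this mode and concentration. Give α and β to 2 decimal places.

For α,β > 1 the Beta mode is (α−1)/(α+β−2). With α+β = 15, the mode is (α−1)/13.
Set (α−1)/13 = 0.46 → α = 1 + 0.46·13 = 6.98.
β = 15 − α = 8.02.

α = 6.98, β = 8.02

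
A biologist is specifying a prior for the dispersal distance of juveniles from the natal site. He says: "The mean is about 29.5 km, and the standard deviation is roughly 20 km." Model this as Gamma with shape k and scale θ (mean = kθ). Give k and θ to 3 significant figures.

k ≈ 2.18, θ ≈ 13.6

For Gamma(k, scale θ): mean = kθ, variance = kθ², so CV = 1/√k.
CV = SD/mean = 20/29.5 = 0.678, hence k = 1/CV² = 2.18.
Then θ = mean/k = 29.5/2.18 = 13.6.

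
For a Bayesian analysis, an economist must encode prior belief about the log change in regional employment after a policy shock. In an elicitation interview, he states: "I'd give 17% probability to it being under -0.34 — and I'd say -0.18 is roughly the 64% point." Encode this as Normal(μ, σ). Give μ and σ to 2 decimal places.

μ = -0.22, σ = 0.12

The p-quantile of Normal(μ,σ) is μ + z_p·σ, with z_{0.17} = -0.9542 and z_{0.64} = 0.3585.
Eliminate σ: μ = (z₂·x₁ − z₁·x₂)/(z₂ − z₁) = (0.3585·-0.34 − (-0.9542)·-0.18)/1.313 = -0.22.
Then σ = (x₂ − x₁)/(z₂ − z₁) = (-0.18 − -0.34)/1.313 = 0.12.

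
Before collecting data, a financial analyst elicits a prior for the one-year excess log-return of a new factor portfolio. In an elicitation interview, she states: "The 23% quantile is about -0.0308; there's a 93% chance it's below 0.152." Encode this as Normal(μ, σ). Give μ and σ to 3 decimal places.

For Normal(μ,σ), the p-quantile is μ + z_p·σ. Here z_{0.23} = -0.7388, z_{0.93} = 1.476.
So -0.0308 = μ − 0.7388σ and 0.152 = μ + 1.476σ.
Subtracting: σ = (0.152 − -0.0308)/(1.476 − (-0.7388)) = 0.083.
Then μ = -0.0308 − (-0.7388)·0.083 = 0.030.

μ = 0.030, σ = 0.083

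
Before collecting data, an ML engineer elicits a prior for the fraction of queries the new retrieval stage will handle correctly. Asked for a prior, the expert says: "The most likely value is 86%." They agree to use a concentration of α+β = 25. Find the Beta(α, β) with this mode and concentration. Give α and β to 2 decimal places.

α = 20.78, β = 4.22

For α,β > 1 the Beta mode is (α−1)/(α+β−2). With α+β = 25, the mode is (α−1)/23.
Set (α−1)/23 = 0.86 → α = 1 + 0.86·23 = 20.78.
β = 25 − α = 4.22.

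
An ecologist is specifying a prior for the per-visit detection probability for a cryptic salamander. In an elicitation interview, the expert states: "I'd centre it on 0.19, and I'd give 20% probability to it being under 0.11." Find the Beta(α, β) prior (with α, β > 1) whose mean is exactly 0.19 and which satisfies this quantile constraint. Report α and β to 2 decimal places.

α ≈ 3.35, β ≈ 14.27

With mean 0.19 fixed, write α = 0.19s, β = 0.81s where s = α+β.
Need P(θ < 0.11) = 0.2 under Beta(0.19s, 0.81s). Normal approximation: (q−m)/√(m(1−m)/s) ≈ z_{0.2} = -0.842, so s ≈ 0.19·0.81·(-0.842)²/(0.11−0.19)² = 17.0.
At s = 17.0: P(θ<0.11) ≈ 0.205. Adjusting to match 0.2 gives s ≈ 17.62.
So α = 0.19·17.62 ≈ 3.35, β = 0.81·17.62 ≈ 14.27.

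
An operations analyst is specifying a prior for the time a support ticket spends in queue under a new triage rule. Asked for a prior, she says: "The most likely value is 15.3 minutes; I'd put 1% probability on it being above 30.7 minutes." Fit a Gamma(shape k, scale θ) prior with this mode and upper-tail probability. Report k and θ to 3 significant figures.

k ≈ 11.1, θ ≈ 1.51

Gamma(k,θ) with k>1 has mode (k−1)θ, so θ = 15.3/(k−1).
Need P(X < 30.7) = 0.99 with θ tied to k this way. Start at k = 2, θ = 15.3: P(X<30.7) ≈ 0.596.
Too low — raise k to concentrate. Iterating converges to k ≈ 11.1.
Then θ = 15.3/(11.1−1) ≈ 1.51.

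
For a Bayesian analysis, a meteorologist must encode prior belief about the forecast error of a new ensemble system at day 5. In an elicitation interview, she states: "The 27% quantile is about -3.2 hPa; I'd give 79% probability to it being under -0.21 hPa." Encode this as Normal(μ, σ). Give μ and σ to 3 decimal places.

μ = -1.909, σ = 2.107

For Normal(μ,σ), the p-quantile is μ + z_p·σ. Here z_{0.27} = -0.6128, z_{0.79} = 0.8064.
So -3.2 = μ − 0.6128σ and -0.21 = μ + 0.8064σ.
Subtracting: σ = (-0.21 − -3.2)/(0.8064 − (-0.6128)) = 2.107.
Then μ = -3.2 − (-0.6128)·2.107 = -1.909.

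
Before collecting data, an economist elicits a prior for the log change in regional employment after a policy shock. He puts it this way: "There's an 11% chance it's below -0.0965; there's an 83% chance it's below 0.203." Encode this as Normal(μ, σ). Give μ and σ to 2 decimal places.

μ = 0.07, σ = 0.14

The p-quantile of Normal(μ,σ) is μ + z_p·σ, with z_{0.11} = -1.227 and z_{0.83} = 0.9542.
Eliminate σ: μ = (z₂·x₁ − z₁·x₂)/(z₂ − z₁) = (0.9542·-0.0965 − (-1.227)·0.203)/2.181 = 0.07.
Then σ = (x₂ − x₁)/(z₂ − z₁) = (0.203 − -0.0965)/2.181 = 0.14.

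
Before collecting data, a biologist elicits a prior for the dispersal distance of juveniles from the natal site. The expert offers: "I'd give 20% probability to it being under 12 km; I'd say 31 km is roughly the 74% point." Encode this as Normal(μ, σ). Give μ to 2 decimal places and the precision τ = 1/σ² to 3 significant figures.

μ = 22.77, τ = 0.00611

For Normal(μ,σ), the p-quantile is μ + z_p·σ. Here z_{0.2} = -0.8416, z_{0.74} = 0.6433.
So 12 = μ − 0.8416σ and 31 = μ + 0.6433σ.
Subtracting: σ = (31 − 12)/(0.6433 − (-0.8416)) = 12.79.
Then μ = 12 − (-0.8416)·12.79 = 22.77.
Precision τ = 1/σ² = 1/12.79² = 0.00611.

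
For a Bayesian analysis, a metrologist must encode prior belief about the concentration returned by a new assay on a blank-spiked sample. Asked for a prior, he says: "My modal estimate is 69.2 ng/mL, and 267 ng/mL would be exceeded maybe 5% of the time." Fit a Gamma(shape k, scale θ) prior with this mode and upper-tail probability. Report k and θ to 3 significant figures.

k ≈ 2.39, θ ≈ 49.8

Gamma(k,θ) with k>1 has mode (k−1)θ, so θ = 69.2/(k−1).
Need P(X < 267) = 0.95 with θ tied to k this way. Start at k = 2, θ = 69.2: P(X<267) ≈ 0.897.
Too low — raise k to concentrate. Iterating converges to k ≈ 2.39.
Then θ = 69.2/(2.39−1) ≈ 49.8.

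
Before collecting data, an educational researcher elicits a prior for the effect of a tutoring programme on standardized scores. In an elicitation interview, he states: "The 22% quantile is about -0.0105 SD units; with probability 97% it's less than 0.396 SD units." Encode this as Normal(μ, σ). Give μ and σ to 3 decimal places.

For Normal(μ,σ), the p-quantile is μ + z_p·σ. Here z_{0.22} = -0.7722, z_{0.97} = 1.881.
So -0.0105 = μ − 0.7722σ and 0.396 = μ + 1.881σ.
Subtracting: σ = (0.396 − -0.0105)/(1.881 − (-0.7722)) = 0.153.
Then μ = -0.0105 − (-0.7722)·0.153 = 0.108.

μ = 0.108, σ = 0.153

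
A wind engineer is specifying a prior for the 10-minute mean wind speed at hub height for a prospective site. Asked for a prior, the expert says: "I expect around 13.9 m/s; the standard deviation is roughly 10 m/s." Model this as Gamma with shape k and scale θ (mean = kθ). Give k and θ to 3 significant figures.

For Gamma(k, scale θ): mean = kθ, variance = kθ², so CV = 1/√k.
CV = SD/mean = 10/13.9 = 0.7194, hence k = 1/CV² = 1.93.
Then θ = mean/k = 13.9/1.93 = 7.19.

k ≈ 1.93, θ ≈ 7.19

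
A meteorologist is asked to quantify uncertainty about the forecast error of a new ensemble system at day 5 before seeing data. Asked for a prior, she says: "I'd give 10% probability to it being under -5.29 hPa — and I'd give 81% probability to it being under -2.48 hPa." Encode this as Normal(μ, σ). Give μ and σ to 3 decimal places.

μ = -3.622, σ = 1.301

The p-quantile of Normal(μ,σ) is μ + z_p·σ, with z_{0.1} = -1.282 and z_{0.81} = 0.8779.
Eliminate σ: μ = (z₂·x₁ − z₁·x₂)/(z₂ − z₁) = (0.8779·-5.29 − (-1.282)·-2.48)/2.159 = -3.622.
Then σ = (x₂ − x₁)/(z₂ − z₁) = (-2.48 − -5.29)/2.159 = 1.301.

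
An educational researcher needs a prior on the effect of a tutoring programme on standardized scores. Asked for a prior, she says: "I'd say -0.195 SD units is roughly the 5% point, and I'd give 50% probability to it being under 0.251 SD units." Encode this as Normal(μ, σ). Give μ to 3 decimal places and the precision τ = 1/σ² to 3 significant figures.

The p-quantile of Normal(μ,σ) is μ + z_p·σ, with z_{0.05} = -1.645 and z_{0.5} = 0.
Eliminate σ: μ = (z₂·x₁ − z₁·x₂)/(z₂ − z₁) = (0·-0.195 − (-1.645)·0.251)/1.645 = 0.251.
Then σ = (x₂ − x₁)/(z₂ − z₁) = (0.251 − -0.195)/1.645 = 0.271.
Precision τ = 1/σ² = 1/0.2711² = 13.6.

μ = 0.251, τ = 13.6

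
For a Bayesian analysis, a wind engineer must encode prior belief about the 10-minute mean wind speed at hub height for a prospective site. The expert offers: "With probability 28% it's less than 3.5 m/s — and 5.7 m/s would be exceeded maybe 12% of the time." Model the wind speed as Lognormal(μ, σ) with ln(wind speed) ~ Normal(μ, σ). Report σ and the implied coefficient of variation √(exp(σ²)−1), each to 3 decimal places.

If T ~ Lognormal(μ,σ) then ln T ~ Normal(μ,σ), so the p-quantile of ln T is μ + z_p·σ.
ln(3.5) = 1.253 and ln(5.7) = 1.74; z_{0.28} = -0.5828, z_{0.88} = 1.175.
σ = (1.74 − 1.253)/(1.175 − (-0.5828)) = 0.277.
μ = 1.253 − (-0.5828)·0.277 = 1.414.
CV = √(exp(σ²)−1) = √(exp(0.0770)−1) = 0.283.

σ ≈ 0.277, CV ≈ 0.283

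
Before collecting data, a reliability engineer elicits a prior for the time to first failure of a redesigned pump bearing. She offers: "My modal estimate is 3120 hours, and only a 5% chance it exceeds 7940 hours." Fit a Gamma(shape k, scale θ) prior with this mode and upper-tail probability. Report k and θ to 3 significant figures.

Gamma(k,θ) with k>1 has mode (k−1)θ, so θ = 3120/(k−1).
Need P(X < 7940) = 0.95 with θ tied to k this way. Start at k = 2, θ = 3120: P(X<7940) ≈ 0.722.
Too low — raise k to concentrate. Iterating converges to k ≈ 4.11.
Then θ = 3120/(4.11−1) ≈ 1000.

k ≈ 4.11, θ ≈ 1000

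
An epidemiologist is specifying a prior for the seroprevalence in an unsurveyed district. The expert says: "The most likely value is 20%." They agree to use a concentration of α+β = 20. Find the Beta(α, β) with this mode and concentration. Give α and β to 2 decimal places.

α = 4.60, β = 15.40

For α,β > 1 the Beta mode is (α−1)/(α+β−2). With α+β = 20, the mode is (α−1)/18.
Set (α−1)/18 = 0.2 → α = 1 + 0.2·18 = 4.60.
β = 20 − α = 15.40.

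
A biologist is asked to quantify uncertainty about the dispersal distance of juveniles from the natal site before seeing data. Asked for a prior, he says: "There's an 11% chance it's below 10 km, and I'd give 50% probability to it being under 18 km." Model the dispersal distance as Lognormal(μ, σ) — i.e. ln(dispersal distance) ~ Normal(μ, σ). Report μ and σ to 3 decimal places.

If T ~ Lognormal(μ,σ) then ln T ~ Normal(μ,σ), so the p-quantile of ln T is μ + z_p·σ.
ln(10) = 2.303 and ln(18) = 2.89; z_{0.11} = -1.227, z_{0.5} = 0.
σ = (2.89 − 2.303)/(0 − (-1.227)) = 0.479.
μ = 2.303 − (-1.227)·0.479 = 2.890.

μ ≈ 2.890, σ ≈ 0.479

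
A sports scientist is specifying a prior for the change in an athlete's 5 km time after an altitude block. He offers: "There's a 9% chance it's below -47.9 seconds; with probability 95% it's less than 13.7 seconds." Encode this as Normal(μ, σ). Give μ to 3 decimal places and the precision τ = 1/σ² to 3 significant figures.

μ = -20.237, τ = 0.00235

The p-quantile of Normal(μ,σ) is μ + z_p·σ, with z_{0.09} = -1.341 and z_{0.95} = 1.645.
Eliminate σ: μ = (z₂·x₁ − z₁·x₂)/(z₂ − z₁) = (1.645·-47.9 − (-1.341)·13.7)/2.986 = -20.237.
Then σ = (x₂ − x₁)/(z₂ − z₁) = (13.7 − -47.9)/2.986 = 20.632.
Precision τ = 1/σ² = 1/20.63² = 0.00235.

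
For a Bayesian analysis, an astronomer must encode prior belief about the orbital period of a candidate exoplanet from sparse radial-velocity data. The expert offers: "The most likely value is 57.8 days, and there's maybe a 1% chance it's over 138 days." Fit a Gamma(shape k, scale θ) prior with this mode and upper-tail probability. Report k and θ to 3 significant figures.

k ≈ 7.26, θ ≈ 9.23

Gamma(k,θ) with k>1 has mode (k−1)θ, so θ = 57.8/(k−1).
Need P(X < 138) = 0.99 with θ tied to k this way. Start at k = 2, θ = 57.8: P(X<138) ≈ 0.689.
Too low — raise k to concentrate. Iterating converges to k ≈ 7.26.
Then θ = 57.8/(7.26−1) ≈ 9.23.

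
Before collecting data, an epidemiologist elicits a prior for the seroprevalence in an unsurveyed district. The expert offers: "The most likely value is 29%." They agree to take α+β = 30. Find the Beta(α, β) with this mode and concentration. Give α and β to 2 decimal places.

α = 9.12, β = 20.88

For α,β > 1 the Beta mode is (α−1)/(α+β−2). With α+β = 30, the mode is (α−1)/28.
Set (α−1)/28 = 0.29 → α = 1 + 0.29·28 = 9.12.
β = 30 − α = 20.88.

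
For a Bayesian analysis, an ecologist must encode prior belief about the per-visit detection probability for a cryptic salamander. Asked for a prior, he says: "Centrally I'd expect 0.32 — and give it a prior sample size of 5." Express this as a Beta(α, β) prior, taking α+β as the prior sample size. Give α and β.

α = 1.6, β = 3.4

Under the effective-sample-size interpretation, Beta(α, β) has prior mean α/(α+β) and prior sample size α+β.
So α+β = 5 and α/(α+β) = 0.32, giving α = 0.32·5 = 1.6 and β = 5 − 1.6 = 3.4.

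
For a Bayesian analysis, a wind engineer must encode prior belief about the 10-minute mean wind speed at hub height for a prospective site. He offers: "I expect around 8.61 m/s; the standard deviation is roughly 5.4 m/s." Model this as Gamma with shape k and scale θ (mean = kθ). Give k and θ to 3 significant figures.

k ≈ 2.54, θ ≈ 3.39

For Gamma(k, scale θ): mean = kθ, variance = kθ², so CV = 1/√k.
CV = SD/mean = 5.4/8.61 = 0.6272, hence k = 1/CV² = 2.54.
Then θ = mean/k = 8.61/2.54 = 3.39.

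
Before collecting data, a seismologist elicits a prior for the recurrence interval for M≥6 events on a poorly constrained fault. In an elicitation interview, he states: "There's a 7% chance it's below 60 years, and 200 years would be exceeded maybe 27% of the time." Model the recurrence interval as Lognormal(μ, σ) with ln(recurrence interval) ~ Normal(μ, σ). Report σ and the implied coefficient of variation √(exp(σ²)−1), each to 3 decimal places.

If T ~ Lognormal(μ,σ) then ln T ~ Normal(μ,σ), so the p-quantile of ln T is μ + z_p·σ.
ln(60) = 4.094 and ln(200) = 5.298; z_{0.07} = -1.476, z_{0.73} = 0.6128.
σ = (5.298 − 4.094)/(0.6128 − (-1.476)) = 0.576.
μ = 4.094 − (-1.476)·0.576 = 4.945.
CV = √(exp(σ²)−1) = √(exp(0.3323)−1) = 0.628.

σ ≈ 0.576, CV ≈ 0.628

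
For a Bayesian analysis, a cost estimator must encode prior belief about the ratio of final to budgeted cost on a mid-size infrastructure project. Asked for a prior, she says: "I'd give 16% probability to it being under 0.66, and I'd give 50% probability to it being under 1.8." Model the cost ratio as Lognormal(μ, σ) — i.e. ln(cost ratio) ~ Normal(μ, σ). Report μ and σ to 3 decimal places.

If T ~ Lognormal(μ,σ) then ln T ~ Normal(μ,σ), so the p-quantile of ln T is μ + z_p·σ.
ln(0.66) = -0.4155 and ln(1.8) = 0.5878; z_{0.16} = -0.9945, z_{0.5} = 0.
σ = (0.5878 − -0.4155)/(0 − (-0.9945)) = 1.009.
μ = -0.4155 − (-0.9945)·1.009 = 0.588.

μ ≈ 0.588, σ ≈ 1.009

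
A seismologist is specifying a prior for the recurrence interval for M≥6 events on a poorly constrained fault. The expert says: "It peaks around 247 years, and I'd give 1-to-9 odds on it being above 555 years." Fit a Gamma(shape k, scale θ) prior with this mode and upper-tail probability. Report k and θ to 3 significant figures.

Gamma(k,θ) with k>1 has mode (k−1)θ, so θ = 247/(k−1).
Need P(X < 555) = 0.9 with θ tied to k this way. Start at k = 2, θ = 247: P(X<555) ≈ 0.657.
Too low — raise k to concentrate. Iterating converges to k ≈ 3.93.
Then θ = 247/(3.93−1) ≈ 84.2.

k ≈ 3.93, θ ≈ 84.2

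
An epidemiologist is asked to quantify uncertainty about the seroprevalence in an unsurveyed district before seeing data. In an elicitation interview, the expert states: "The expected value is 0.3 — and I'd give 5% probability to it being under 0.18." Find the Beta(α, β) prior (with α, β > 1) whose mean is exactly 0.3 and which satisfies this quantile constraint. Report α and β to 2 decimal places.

α ≈ 10.30, β ≈ 24.02

With mean 0.3 fixed, write α = 0.3s, β = 0.7s where s = α+β.
Need P(θ < 0.18) = 0.05 under Beta(0.3s, 0.7s). Normal approximation: (q−m)/√(m(1−m)/s) ≈ z_{0.05} = -1.64, so s ≈ 0.3·0.7·(-1.64)²/(0.18−0.3)² = 39.5.
At s = 39.5: P(θ<0.18) ≈ 0.038. Adjusting to match 0.05 gives s ≈ 34.32.
So α = 0.3·34.32 ≈ 10.30, β = 0.7·34.32 ≈ 24.02.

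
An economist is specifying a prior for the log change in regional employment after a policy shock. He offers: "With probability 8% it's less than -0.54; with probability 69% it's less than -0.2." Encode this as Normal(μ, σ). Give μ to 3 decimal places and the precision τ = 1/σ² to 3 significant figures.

For Normal(μ,σ), the p-quantile is μ + z_p·σ. Here z_{0.08} = -1.405, z_{0.69} = 0.4959.
So -0.54 = μ − 1.405σ and -0.2 = μ + 0.4959σ.
Subtracting: σ = (-0.2 − -0.54)/(0.4959 − (-1.405)) = 0.179.
Then μ = -0.54 − (-1.405)·0.179 = -0.289.
Precision τ = 1/σ² = 1/0.1789² = 31.3.

μ = -0.289, τ = 31.3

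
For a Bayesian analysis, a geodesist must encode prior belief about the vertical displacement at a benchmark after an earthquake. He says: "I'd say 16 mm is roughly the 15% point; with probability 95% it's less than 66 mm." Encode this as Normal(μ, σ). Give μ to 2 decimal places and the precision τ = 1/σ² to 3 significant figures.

The p-quantile of Normal(μ,σ) is μ + z_p·σ, with z_{0.15} = -1.036 and z_{0.95} = 1.645.
Eliminate σ: μ = (z₂·x₁ − z₁·x₂)/(z₂ − z₁) = (1.645·16 − (-1.036)·66)/2.681 = 35.33.
Then σ = (x₂ − x₁)/(z₂ − z₁) = (66 − 16)/2.681 = 18.65.
Precision τ = 1/σ² = 1/18.65² = 0.00288.

μ = 35.33, τ = 0.00288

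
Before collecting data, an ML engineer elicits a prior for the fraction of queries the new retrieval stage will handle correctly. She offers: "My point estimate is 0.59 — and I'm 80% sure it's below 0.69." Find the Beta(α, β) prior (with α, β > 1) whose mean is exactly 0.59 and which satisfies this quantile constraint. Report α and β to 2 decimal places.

With mean 0.59 fixed, write α = 0.59s, β = 0.41s where s = α+β.
Need P(θ < 0.69) = 0.8 under Beta(0.59s, 0.41s). Normal approximation: (q−m)/√(m(1−m)/s) ≈ z_{0.8} = 0.842, so s ≈ 0.59·0.41·(0.842)²/(0.69−0.59)² = 17.1.
At s = 17.1: P(θ<0.69) ≈ 0.797. Adjusting to match 0.8 gives s ≈ 17.54.
So α = 0.59·17.54 ≈ 10.35, β = 0.41·17.54 ≈ 7.19.

α ≈ 10.35, β ≈ 7.19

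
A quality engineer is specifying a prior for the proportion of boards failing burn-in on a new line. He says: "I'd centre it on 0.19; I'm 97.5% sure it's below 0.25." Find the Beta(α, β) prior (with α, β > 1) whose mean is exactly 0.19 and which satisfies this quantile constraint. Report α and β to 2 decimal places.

α ≈ 34.50, β ≈ 147.08

With mean 0.19 fixed, write α = 0.19s, β = 0.81s where s = α+β.
Need P(θ < 0.25) = 0.975 under Beta(0.19s, 0.81s). Normal approximation: (q−m)/√(m(1−m)/s) ≈ z_{0.975} = 1.96, so s ≈ 0.19·0.81·(1.96)²/(0.25−0.19)² = 164.2.
At s = 164.2: P(θ<0.25) ≈ 0.969. Adjusting to match 0.975 gives s ≈ 181.59.
So α = 0.19·181.59 ≈ 34.50, β = 0.81·181.59 ≈ 147.08.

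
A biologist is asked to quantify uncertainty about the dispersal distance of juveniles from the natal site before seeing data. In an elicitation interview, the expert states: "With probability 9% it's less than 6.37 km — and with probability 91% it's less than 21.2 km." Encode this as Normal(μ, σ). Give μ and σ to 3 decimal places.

The p-quantile of Normal(μ,σ) is μ + z_p·σ, with z_{0.09} = -1.341 and z_{0.91} = 1.341.
Eliminate σ: μ = (z₂·x₁ − z₁·x₂)/(z₂ − z₁) = (1.341·6.37 − (-1.341)·21.2)/2.682 = 13.785.
Then σ = (x₂ − x₁)/(z₂ − z₁) = (21.2 − 6.37)/2.682 = 5.530.

μ = 13.785, σ = 5.530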